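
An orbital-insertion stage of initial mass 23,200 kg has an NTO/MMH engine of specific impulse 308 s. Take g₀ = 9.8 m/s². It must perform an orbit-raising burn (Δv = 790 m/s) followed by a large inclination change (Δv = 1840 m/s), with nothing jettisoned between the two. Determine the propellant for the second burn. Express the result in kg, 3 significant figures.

propellant for the second burn ≈ 8150 kg

v_e = Isp · g₀ = 308 × 9.8 = 3018.4 m/s.
After the first burn: m = 23200 × exp(−790/3018.4) = 23200 × 0.76972 = 17,857.5 kg.
After the second burn: m = 17,857.5 × exp(−1840/3018.4) = 17,857.5 × 0.54357 = 9,706.8 kg.
Second-burn propellant = 17,857.5 − 9,706.8 = 8,150.7 kg.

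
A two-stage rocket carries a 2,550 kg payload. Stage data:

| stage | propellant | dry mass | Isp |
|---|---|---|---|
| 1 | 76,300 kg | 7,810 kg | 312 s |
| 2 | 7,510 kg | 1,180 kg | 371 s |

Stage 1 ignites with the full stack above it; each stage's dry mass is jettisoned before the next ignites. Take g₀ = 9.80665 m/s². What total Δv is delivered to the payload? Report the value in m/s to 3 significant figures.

Ignition mass of stage 1 = 76,300+7,810 + 7,510+1,180 + 2,550 = 95,350 kg.
Stage 1: m₀ = 95,350 kg, m_f = 95,350 − 76,300 = 19,050 kg; Δv = 312×9.80665×ln(5.005) = 3059.7×1.6105 ≈ 4928 m/s.
Stage 2: m₀ = 11,240 kg, m_f = 11,240 − 7,510 = 3,730 kg; Δv = 371×9.80665×ln(3.013) = 3638.3×1.1031 ≈ 4013 m/s.
Total Δv = 4928 + 4013 = 8941 m/s.

Δv ≈ 8940 m/s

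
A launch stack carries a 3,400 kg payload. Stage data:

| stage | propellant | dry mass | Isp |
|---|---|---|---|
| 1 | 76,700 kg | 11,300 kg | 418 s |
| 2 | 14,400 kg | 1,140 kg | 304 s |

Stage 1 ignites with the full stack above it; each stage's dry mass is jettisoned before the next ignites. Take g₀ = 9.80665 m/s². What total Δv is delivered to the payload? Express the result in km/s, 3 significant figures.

Ignition mass of stage 1 = 76,700+11,300 + 14,400+1,140 + 3,400 = 106,940 kg.
Stage 1: m₀ = 106,940 kg, m_f = 106,940 − 76,700 = 30,240 kg; Δv = 418×9.80665×ln(3.536) = 4099.2×1.2631 ≈ 5178 m/s.
Stage 2: m₀ = 18,940 kg, m_f = 18,940 − 14,400 = 4,540 kg; Δv = 304×9.80665×ln(4.172) = 2981.2×1.4283 ≈ 4258 m/s.
Total Δv = 5178 + 4258 = 9436 m/s.

Δv ≈ 9.44 km/s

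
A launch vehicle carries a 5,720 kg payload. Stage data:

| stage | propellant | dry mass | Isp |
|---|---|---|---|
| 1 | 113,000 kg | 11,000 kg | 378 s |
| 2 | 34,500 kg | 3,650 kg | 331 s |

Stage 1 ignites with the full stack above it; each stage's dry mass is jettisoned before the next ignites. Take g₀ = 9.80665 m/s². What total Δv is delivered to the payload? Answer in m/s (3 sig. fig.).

Ignition mass of stage 1 = 113,000+11,000 + 34,500+3,650 + 5,720 = 167,870 kg.
Stage 1: m₀ = 167,870 kg, m_f = 167,870 − 113,000 = 54,870 kg; Δv = 378×9.80665×ln(3.059) = 3706.9×1.1182 ≈ 4145 m/s.
Stage 2: m₀ = 43,870 kg, m_f = 43,870 − 34,500 = 9,370 kg; Δv = 331×9.80665×ln(4.682) = 3246.0×1.5437 ≈ 5011 m/s.
Total Δv = 4145 + 5011 = 9156 m/s.

Δv ≈ 9160 m/s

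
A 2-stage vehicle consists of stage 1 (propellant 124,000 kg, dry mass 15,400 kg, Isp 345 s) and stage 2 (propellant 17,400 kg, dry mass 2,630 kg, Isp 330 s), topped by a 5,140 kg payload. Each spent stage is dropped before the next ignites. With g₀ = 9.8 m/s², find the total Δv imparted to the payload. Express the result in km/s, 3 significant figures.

Δv ≈ 8.54 km/s

Ignition mass of stage 1 = 124,000+15,400 + 17,400+2,630 + 5,140 = 164,570 kg.
Stage 1: m₀ = 164,570 kg, m_f = 164,570 − 124,000 = 40,570 kg; Δv = 345×9.8×ln(4.056) = 3381.0×1.4003 ≈ 4734 m/s.
Stage 2: m₀ = 25,170 kg, m_f = 25,170 − 17,400 = 7,770 kg; Δv = 330×9.8×ln(3.239) = 3234.0×1.1754 ≈ 3801 m/s.
Total Δv = 4734 + 3801 = 8535 m/s.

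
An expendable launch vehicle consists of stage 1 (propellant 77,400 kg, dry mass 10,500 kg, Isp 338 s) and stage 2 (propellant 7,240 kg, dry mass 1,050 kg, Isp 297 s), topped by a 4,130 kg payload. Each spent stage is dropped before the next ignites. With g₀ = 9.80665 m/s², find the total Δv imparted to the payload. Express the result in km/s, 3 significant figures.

Ignition mass of stage 1 = 77,400+10,500 + 7,240+1,050 + 4,130 = 100,320 kg.
Stage 1: m₀ = 100,320 kg, m_f = 100,320 − 77,400 = 22,920 kg; Δv = 338×9.80665×ln(4.377) = 3314.6×1.4764 ≈ 4894 m/s.
Stage 2: m₀ = 12,420 kg, m_f = 12,420 − 7,240 = 5,180 kg; Δv = 297×9.80665×ln(2.398) = 2912.6×0.8745 ≈ 2547 m/s.
Total Δv = 4894 + 2547 = 7441 m/s.

Δv ≈ 7.44 km/s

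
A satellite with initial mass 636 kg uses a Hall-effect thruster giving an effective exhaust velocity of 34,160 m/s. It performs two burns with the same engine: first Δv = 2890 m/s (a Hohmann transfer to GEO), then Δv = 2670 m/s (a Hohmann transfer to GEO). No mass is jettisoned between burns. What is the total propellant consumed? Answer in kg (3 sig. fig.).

After the first burn: m = 636 × exp(−2890/34160.0) = 636 × 0.91888 = 584.408 kg.
After the second burn: m = 584.408 × exp(−2670/34160.0) = 584.408 × 0.92481 = 540.466 kg.
Total propellant = m₀ − m_final = 636 − 540.466 = 95.534 kg.

total propellant consumed ≈ 95.5 kg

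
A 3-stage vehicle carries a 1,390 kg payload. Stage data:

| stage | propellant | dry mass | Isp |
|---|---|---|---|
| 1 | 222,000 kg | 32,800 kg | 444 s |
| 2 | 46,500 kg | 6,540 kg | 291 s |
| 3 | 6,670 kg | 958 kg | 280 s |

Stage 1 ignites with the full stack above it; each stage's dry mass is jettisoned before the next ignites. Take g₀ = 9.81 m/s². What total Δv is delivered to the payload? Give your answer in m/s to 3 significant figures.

Ignition mass of stage 1 = 222,000+32,800 + 46,500+6,540 + 6,670+958 + 1,390 = 316,858 kg.
Stage 1: m₀ = 316,858 kg, m_f = 316,858 − 222,000 = 94,858 kg; Δv = 444×9.81×ln(3.34) = 4355.6×1.2061 ≈ 5253 m/s.
Stage 2: m₀ = 62,058 kg, m_f = 62,058 − 46,500 = 15,558 kg; Δv = 291×9.81×ln(3.989) = 2854.7×1.3835 ≈ 3949 m/s.
Stage 3: m₀ = 9,018 kg, m_f = 9,018 − 6,670 = 2,348 kg; Δv = 280×9.81×ln(3.841) = 2746.8×1.3457 ≈ 3696 m/s.
Total Δv = 5253 + 3949 + 3696 = 12898 m/s.

Δv ≈ 12900 m/s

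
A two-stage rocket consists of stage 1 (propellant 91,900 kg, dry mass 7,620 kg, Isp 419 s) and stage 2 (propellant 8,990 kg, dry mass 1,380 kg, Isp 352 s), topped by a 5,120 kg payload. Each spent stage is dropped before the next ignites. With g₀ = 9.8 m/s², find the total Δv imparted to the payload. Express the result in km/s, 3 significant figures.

Δv ≈ 9.59 km/s

Ignition mass of stage 1 = 91,900+7,620 + 8,990+1,380 + 5,120 = 115,010 kg.
Stage 1: m₀ = 115,010 kg, m_f = 115,010 − 91,900 = 23,110 kg; Δv = 419×9.8×ln(4.977) = 4106.2×1.6048 ≈ 6589 m/s.
Stage 2: m₀ = 15,490 kg, m_f = 15,490 − 8,990 = 6,500 kg; Δv = 352×9.8×ln(2.383) = 3449.6×0.8684 ≈ 2996 m/s.
Total Δv = 6589 + 2996 = 9585 m/s.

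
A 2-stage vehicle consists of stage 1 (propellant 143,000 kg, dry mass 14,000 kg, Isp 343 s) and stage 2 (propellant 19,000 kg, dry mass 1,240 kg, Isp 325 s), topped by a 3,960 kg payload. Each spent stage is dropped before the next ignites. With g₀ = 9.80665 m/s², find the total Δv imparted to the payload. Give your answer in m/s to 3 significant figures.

Ignition mass of stage 1 = 143,000+14,000 + 19,000+1,240 + 3,960 = 181,200 kg.
Stage 1: m₀ = 181,200 kg, m_f = 181,200 − 143,000 = 38,200 kg; Δv = 343×9.80665×ln(4.743) = 3363.7×1.5568 ≈ 5236 m/s.
Stage 2: m₀ = 24,200 kg, m_f = 24,200 − 19,000 = 5,200 kg; Δv = 325×9.80665×ln(4.654) = 3187.2×1.5377 ≈ 4901 m/s.
Total Δv = 5236 + 4901 = 10137 m/s.

Δv ≈ 10100 m/s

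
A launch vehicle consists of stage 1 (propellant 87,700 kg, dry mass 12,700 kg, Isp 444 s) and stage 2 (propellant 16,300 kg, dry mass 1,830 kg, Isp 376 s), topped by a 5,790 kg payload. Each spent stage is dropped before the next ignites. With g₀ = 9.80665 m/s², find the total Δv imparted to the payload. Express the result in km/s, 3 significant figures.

Ignition mass of stage 1 = 87,700+12,700 + 16,300+1,830 + 5,790 = 124,320 kg.
Stage 1: m₀ = 124,320 kg, m_f = 124,320 − 87,700 = 36,620 kg; Δv = 444×9.80665×ln(3.395) = 4354.2×1.2223 ≈ 5322 m/s.
Stage 2: m₀ = 23,920 kg, m_f = 23,920 − 16,300 = 7,620 kg; Δv = 376×9.80665×ln(3.139) = 3687.3×1.1439 ≈ 4218 m/s.
Total Δv = 5322 + 4218 = 9540 m/s.

Δv ≈ 9.54 km/s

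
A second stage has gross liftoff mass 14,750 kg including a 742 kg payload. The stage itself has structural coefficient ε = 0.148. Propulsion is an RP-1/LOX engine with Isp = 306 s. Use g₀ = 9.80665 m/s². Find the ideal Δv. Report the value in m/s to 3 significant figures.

Δv ≈ 4970 m/s

Stage wet mass = m₀ − payload = 14,750 − 742 = 14,008 kg.
Stage dry mass = ε × stage wet mass = 0.148 × 14,008 = 2,073.18 kg.
Burnout mass m_f = stage dry + payload = 2,073.18 + 742 = 2,815.18 kg.
v_e = Isp · g₀ = 306 × 9.80665 = 3000.8 m/s.
Δv = v_e · ln(14,750/2,815.18) = 3000.8 × ln(5.239) = 3000.8 × 1.6562 ≈ 4970 m/s.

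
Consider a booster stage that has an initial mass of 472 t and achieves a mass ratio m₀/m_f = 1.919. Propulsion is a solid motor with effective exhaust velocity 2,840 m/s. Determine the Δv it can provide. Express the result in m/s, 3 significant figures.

Δv ≈ 1850 m/s

From the ideal rocket equation, Δv = v_e · ln(1.919) = 2840.0 × 0.6518 ≈ 1851.1 m/s.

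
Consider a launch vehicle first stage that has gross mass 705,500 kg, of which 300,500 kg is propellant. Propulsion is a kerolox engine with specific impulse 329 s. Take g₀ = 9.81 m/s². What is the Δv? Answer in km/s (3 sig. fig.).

Δv ≈ 1.79 km/s

v_e = Isp · g₀ = 329 × 9.81 = 3227.5 m/s.
m_f = m₀ − m_prop = 705,500 − 300,500 = 405,000 kg.
Using Δv = v_e ln(m₀/m_f): Δv = v_e · ln(m₀/m_f) = 3227.5 × ln(1.742) = 3227.5 × 0.5550 ≈ 1791.3 m/s.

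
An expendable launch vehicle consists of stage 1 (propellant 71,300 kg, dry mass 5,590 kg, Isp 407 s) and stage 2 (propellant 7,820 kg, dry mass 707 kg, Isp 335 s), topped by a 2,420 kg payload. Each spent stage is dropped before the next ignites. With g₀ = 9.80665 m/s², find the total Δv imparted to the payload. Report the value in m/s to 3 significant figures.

Δv ≈ 10800 m/s

Ignition mass of stage 1 = 71,300+5,590 + 7,820+707 + 2,420 = 87,837 kg.
Stage 1: m₀ = 87,837 kg, m_f = 87,837 − 71,300 = 16,537 kg; Δv = 407×9.80665×ln(5.312) = 3991.3×1.6699 ≈ 6665 m/s.
Stage 2: m₀ = 10,947 kg, m_f = 10,947 − 7,820 = 3,127 kg; Δv = 335×9.80665×ln(3.501) = 3285.2×1.2530 ≈ 4116 m/s.
Total Δv = 6665 + 4116 = 10781 m/s.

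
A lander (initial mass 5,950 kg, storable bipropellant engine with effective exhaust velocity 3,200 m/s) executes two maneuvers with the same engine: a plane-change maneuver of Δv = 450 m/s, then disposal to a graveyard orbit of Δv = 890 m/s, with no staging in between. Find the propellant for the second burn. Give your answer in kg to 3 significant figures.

propellant for the second burn ≈ 1260 kg

After the first burn: m = 5950 × exp(−450/3200.0) = 5950 × 0.86882 = 5,169.48 kg.
After the second burn: m = 5,169.48 × exp(−890/3200.0) = 5,169.48 × 0.75720 = 3,914.33 kg.
Second-burn propellant = 5,169.48 − 3,914.33 = 1,255.15 kg.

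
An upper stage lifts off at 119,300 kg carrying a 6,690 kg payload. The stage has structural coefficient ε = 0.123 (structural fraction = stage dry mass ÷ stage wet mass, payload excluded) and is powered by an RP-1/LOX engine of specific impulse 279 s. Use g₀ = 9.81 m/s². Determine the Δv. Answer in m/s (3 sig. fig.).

Stage wet mass = m₀ − payload = 119,300 − 6,690 = 112,610 kg.
Stage dry mass = ε × stage wet mass = 0.123 × 112,610 = 13,851 kg.
Burnout mass m_f = stage dry + payload = 13,851 + 6,690 = 20,541 kg.
v_e = Isp · g₀ = 279 × 9.81 = 2737.0 m/s.
Δv = v_e · ln(119,300/20,541) = 2737.0 × ln(5.808) = 2737.0 × 1.7592 ≈ 4815 m/s.

Δv ≈ 4810 m/s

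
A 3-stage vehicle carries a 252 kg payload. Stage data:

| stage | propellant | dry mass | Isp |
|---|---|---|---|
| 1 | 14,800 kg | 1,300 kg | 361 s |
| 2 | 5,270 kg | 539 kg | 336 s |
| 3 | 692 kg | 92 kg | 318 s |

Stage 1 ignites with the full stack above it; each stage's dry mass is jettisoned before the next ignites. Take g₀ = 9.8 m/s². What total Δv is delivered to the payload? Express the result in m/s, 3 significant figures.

Δv ≈ 11900 m/s

Ignition mass of stage 1 = 14,800+1,300 + 5,270+539 + 692+92 + 252 = 22,945 kg.
Stage 1: m₀ = 22,945 kg, m_f = 22,945 − 14,800 = 8,145 kg; Δv = 361×9.8×ln(2.817) = 3537.8×1.0357 ≈ 3664 m/s.
Stage 2: m₀ = 6,845 kg, m_f = 6,845 − 5,270 = 1,575 kg; Δv = 336×9.8×ln(4.346) = 3292.8×1.4693 ≈ 4838 m/s.
Stage 3: m₀ = 1,036 kg, m_f = 1,036 − 692 = 344 kg; Δv = 318×9.8×ln(3.012) = 3116.4×1.1025 ≈ 3436 m/s.
Total Δv = 3664 + 4838 + 3436 = 11938 m/s.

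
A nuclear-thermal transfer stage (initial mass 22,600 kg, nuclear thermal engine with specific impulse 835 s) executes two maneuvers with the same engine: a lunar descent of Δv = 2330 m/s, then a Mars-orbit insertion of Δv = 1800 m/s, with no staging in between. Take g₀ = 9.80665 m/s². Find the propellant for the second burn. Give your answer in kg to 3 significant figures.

v_e = Isp · g₀ = 835 × 9.80665 = 8188.6 m/s.
After the first burn: m = 22600 × exp(−2330/8188.6) = 22600 × 0.75236 = 17,003.3 kg.
After the second burn: m = 17,003.3 × exp(−1800/8188.6) = 17,003.3 × 0.80266 = 13,647.9 kg.
Second-burn propellant = 17,003.3 − 13,647.9 = 3,355.4 kg.

propellant for the second burn ≈ 3360 kg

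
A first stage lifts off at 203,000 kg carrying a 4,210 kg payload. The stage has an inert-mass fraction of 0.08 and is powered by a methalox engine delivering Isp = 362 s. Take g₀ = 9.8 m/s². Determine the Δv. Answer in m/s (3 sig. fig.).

Δv ≈ 8200 m/s

Stage wet mass = m₀ − payload = 203,000 − 4,210 = 198,790 kg.
Stage dry mass = ε × stage wet mass = 0.08 × 198,790 = 15,903.2 kg.
Burnout mass m_f = stage dry + payload = 15,903.2 + 4,210 = 20,113.2 kg.
v_e = Isp · g₀ = 362 × 9.8 = 3547.6 m/s.
Using Δv = v_e ln(m₀/m_f): Δv = v_e · ln(203,000/20,113.2) = 3547.6 × ln(10.09) = 3547.6 × 2.3118 ≈ 8201 m/s.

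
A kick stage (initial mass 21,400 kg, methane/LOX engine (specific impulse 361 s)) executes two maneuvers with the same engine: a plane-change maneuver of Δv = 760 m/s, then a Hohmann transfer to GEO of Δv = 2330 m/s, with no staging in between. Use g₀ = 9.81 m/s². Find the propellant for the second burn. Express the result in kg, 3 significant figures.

propellant for the second burn ≈ 8320 kg

v_e = Isp · g₀ = 361 × 9.81 = 3541.4 m/s.
After the first burn: m = 21400 × exp(−760/3541.4) = 21400 × 0.80686 = 17,266.8 kg.
After the second burn: m = 17,266.8 × exp(−2330/3541.4) = 17,266.8 × 0.51792 = 8,942.82 kg.
Second-burn propellant = 17,266.8 − 8,942.82 = 8,323.98 kg.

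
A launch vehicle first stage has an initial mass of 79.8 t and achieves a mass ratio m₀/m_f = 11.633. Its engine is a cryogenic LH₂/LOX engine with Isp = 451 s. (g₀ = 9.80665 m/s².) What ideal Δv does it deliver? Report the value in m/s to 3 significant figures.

v_e = Isp · g₀ = 451 × 9.80665 = 4422.8 m/s.
Δv = v_e · ln(11.633) = 4422.8 × 2.4538 ≈ 10852.9 m/s.

Δv ≈ 10900 m/s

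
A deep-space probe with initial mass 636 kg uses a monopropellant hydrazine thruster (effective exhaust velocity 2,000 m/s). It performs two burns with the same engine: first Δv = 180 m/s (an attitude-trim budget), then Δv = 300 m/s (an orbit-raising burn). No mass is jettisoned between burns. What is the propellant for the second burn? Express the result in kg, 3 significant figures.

propellant for the second burn ≈ 81.0 kg

After the first burn: m = 636 × exp(−180/2000.0) = 636 × 0.91393 = 581.259 kg.
After the second burn: m = 581.259 × exp(−300/2000.0) = 581.259 × 0.86071 = 500.295 kg.
Second-burn propellant = 581.259 − 500.295 = 80.964 kg.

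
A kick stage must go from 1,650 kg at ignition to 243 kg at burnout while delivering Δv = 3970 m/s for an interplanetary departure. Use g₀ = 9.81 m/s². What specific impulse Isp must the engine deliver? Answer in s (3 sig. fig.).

ln(m₀/m_f) = ln(1650/243) = ln(6.79) = 1.9155.
By the Tsiolkovsky rocket equation, v_e = Δv / ln(m₀/m_f) = 3970 / 1.9155 = 2072.6 m/s.
Isp = v_e / g₀ = 2072.6 / 9.81 = 211.3 s.

Isp ≈ 211 s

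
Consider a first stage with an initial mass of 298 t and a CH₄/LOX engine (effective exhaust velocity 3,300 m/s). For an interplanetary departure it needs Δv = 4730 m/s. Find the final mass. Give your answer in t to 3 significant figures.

Using Δv = v_e ln(m₀/m_f): m₀/m_f = exp(Δv / v_e) = exp(4730 / 3300.0) = exp(1.4333) = 4.1927.
m_f = m₀ / 4.1927 = 298 / 4.1927 = 71.0759 t.

final mass ≈ 71.1 t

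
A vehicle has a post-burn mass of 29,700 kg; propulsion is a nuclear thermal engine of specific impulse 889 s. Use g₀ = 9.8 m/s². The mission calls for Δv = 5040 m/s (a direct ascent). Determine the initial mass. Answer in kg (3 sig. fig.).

initial mass ≈ 53000 kg

v_e = Isp · g₀ = 889 × 9.8 = 8712.2 m/s.
m₀/m_f = exp(Δv / v_e) = exp(5040 / 8712.2) = exp(0.5785) = 1.7834.
m₀ = m_f × 1.7834 = 29,700 × 1.7834 = 52,967 kg.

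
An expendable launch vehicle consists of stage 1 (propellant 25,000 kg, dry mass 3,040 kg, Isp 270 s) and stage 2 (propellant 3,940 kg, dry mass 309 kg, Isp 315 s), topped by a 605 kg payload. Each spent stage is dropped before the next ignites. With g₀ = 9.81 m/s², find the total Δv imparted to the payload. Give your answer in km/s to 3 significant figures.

Ignition mass of stage 1 = 25,000+3,040 + 3,940+309 + 605 = 32,894 kg.
Stage 1: m₀ = 32,894 kg, m_f = 32,894 − 25,000 = 7,894 kg; Δv = 270×9.81×ln(4.167) = 2648.7×1.4272 ≈ 3780 m/s.
Stage 2: m₀ = 4,854 kg, m_f = 4,854 − 3,940 = 914 kg; Δv = 315×9.81×ln(5.311) = 3090.2×1.6697 ≈ 5160 m/s.
Total Δv = 3780 + 5160 = 8940 m/s.

Δv ≈ 8.94 km/s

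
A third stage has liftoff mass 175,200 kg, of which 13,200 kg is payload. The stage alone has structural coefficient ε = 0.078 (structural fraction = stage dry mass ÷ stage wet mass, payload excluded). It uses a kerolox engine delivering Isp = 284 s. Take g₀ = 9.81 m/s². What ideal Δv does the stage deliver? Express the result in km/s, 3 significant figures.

Stage wet mass = m₀ − payload = 175,200 − 13,200 = 162,000 kg.
Stage dry mass = ε × stage wet mass = 0.078 × 162,000 = 12,636 kg.
Burnout mass m_f = stage dry + payload = 12,636 + 13,200 = 25,836 kg.
v_e = Isp · g₀ = 284 × 9.81 = 2786.0 m/s.
Δv = v_e · ln(175,200/25,836) = 2786.0 × ln(6.781) = 2786.0 × 1.9142 ≈ 5333 m/s.

Δv ≈ 5.33 km/s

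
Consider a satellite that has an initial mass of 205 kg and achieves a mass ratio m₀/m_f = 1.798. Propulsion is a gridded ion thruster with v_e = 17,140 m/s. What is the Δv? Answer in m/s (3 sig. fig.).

Δv = v_e · ln(1.798) = 17140.0 × 0.5867 ≈ 10055.6 m/s.

Δv ≈ 10100 m/s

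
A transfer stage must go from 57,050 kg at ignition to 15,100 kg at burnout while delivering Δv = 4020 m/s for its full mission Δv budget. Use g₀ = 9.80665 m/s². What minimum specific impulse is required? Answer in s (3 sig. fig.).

ln(m₀/m_f) = ln(57050/15100) = ln(3.778) = 1.3292.
By the Tsiolkovsky rocket equation, v_e = Δv / ln(m₀/m_f) = 4020 / 1.3292 = 3024.3 m/s.
Isp = v_e / g₀ = 3024.3 / 9.80665 = 308.4 s.

Isp ≈ 308 s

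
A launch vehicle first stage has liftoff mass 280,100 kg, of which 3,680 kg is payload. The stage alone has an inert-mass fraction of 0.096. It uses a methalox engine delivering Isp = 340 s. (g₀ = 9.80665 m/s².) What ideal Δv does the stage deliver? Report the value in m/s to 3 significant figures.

Stage wet mass = m₀ − payload = 280,100 − 3,680 = 276,420 kg.
Stage dry mass = ε × stage wet mass = 0.096 × 276,420 = 26,536.3 kg.
Burnout mass m_f = stage dry + payload = 26,536.3 + 3,680 = 30,216.3 kg.
v_e = Isp · g₀ = 340 × 9.80665 = 3334.3 m/s.
From the ideal rocket equation, Δv = v_e · ln(280,100/30,216.3) = 3334.3 × ln(9.27) = 3334.3 × 2.2268 ≈ 7425 m/s.

Δv ≈ 7420 m/s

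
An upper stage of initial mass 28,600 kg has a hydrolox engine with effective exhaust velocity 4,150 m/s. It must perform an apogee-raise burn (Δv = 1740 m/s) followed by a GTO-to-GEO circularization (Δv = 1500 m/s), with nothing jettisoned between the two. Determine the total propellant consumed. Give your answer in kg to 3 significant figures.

total propellant consumed ≈ 15500 kg

After the first burn: m = 28600 × exp(−1740/4150.0) = 28600 × 0.65752 = 18,805.1 kg.
After the second burn: m = 18,805.1 × exp(−1500/4150.0) = 18,805.1 × 0.69667 = 13,100.9 kg.
Total propellant = m₀ − m_final = 28600 − 13,100.9 = 15,499.1 kg.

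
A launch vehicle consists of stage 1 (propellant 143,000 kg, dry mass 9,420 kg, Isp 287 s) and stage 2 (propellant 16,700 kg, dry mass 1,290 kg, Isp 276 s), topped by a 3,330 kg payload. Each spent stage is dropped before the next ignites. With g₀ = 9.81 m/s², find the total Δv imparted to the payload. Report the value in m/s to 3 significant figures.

Δv ≈ 9020 m/s

Ignition mass of stage 1 = 143,000+9,420 + 16,700+1,290 + 3,330 = 173,740 kg.
Stage 1: m₀ = 173,740 kg, m_f = 173,740 − 143,000 = 30,740 kg; Δv = 287×9.81×ln(5.652) = 2815.5×1.7320 ≈ 4876 m/s.
Stage 2: m₀ = 21,320 kg, m_f = 21,320 − 16,700 = 4,620 kg; Δv = 276×9.81×ln(4.615) = 2707.6×1.5293 ≈ 4141 m/s.
Total Δv = 4876 + 4141 = 9017 m/s.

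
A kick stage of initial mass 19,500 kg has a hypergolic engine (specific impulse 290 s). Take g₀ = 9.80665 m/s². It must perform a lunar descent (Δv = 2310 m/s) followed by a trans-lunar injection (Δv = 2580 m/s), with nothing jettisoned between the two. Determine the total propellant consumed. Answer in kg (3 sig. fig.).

v_e = Isp · g₀ = 290 × 9.80665 = 2843.9 m/s.
After the first burn: m = 19500 × exp(−2310/2843.9) = 19500 × 0.44386 = 8,655.27 kg.
After the second burn: m = 8,655.27 × exp(−2580/2843.9) = 8,655.27 × 0.40365 = 3,493.7 kg.
Total propellant = m₀ − m_final = 19500 − 3,493.7 = 16,006.3 kg.

total propellant consumed ≈ 16000 kg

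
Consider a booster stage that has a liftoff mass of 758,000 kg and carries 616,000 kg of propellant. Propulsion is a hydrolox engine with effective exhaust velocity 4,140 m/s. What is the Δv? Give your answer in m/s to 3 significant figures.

Δv ≈ 6930 m/s

m_f = m₀ − m_prop = 758,000 − 616,000 = 142,000 kg.
By the Tsiolkovsky rocket equation, Δv = v_e · ln(m₀/m_f) = 4140.0 × ln(5.338) = 4140.0 × 1.6749 ≈ 6933.9 m/s.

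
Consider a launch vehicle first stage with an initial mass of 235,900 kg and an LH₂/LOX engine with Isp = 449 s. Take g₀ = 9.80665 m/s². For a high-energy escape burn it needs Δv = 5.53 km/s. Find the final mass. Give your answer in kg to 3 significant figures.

final mass ≈ 67200 kg

v_e = Isp · g₀ = 449 × 9.80665 = 4403.2 m/s.
m₀/m_f = exp(Δv / v_e) = exp(5530 / 4403.2) = exp(1.2559) = 3.5110.
m_f = m₀ / 3.5110 = 235,900 / 3.5110 = 67,188.8 kg.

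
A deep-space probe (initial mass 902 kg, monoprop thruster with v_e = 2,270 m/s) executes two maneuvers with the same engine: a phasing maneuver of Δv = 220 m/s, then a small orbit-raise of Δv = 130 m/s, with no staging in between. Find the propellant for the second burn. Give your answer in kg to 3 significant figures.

After the first burn: m = 902 × exp(−220/2270.0) = 902 × 0.90763 = 818.682 kg.
After the second burn: m = 818.682 × exp(−130/2270.0) = 818.682 × 0.94434 = 773.114 kg.
Second-burn propellant = 818.682 − 773.114 = 45.568 kg.

propellant for the second burn ≈ 45.6 kg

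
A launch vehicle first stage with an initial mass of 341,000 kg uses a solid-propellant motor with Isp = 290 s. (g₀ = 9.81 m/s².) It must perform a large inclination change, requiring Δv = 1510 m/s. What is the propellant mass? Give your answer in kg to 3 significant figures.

v_e = Isp · g₀ = 290 × 9.81 = 2844.9 m/s.
From the ideal rocket equation, m₀/m_f = exp(Δv / v_e) = exp(1510 / 2844.9) = exp(0.5308) = 1.7002.
m_f = 341,000 / 1.7002 = 200,565 kg, so propellant = m₀ − m_f = 341,000 − 200,565 = 140,435 kg.

propellant mass ≈ 140000 kg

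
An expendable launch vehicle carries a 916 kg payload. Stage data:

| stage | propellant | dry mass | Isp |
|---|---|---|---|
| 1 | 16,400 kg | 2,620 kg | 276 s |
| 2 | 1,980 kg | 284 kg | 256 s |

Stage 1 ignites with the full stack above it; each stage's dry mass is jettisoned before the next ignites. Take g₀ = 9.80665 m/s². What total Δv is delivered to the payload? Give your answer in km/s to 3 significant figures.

Δv ≈ 6.08 km/s

Ignition mass of stage 1 = 16,400+2,620 + 1,980+284 + 916 = 22,200 kg.
Stage 1: m₀ = 22,200 kg, m_f = 22,200 − 16,400 = 5,800 kg; Δv = 276×9.80665×ln(3.828) = 2706.6×1.3422 ≈ 3633 m/s.
Stage 2: m₀ = 3,180 kg, m_f = 3,180 − 1,980 = 1,200 kg; Δv = 256×9.80665×ln(2.65) = 2510.5×0.9746 ≈ 2447 m/s.
Total Δv = 3633 + 2447 = 6080 m/s.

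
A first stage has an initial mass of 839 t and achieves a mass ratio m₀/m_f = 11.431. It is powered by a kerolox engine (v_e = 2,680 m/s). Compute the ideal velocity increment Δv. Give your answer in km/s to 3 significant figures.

Δv ≈ 6.53 km/s

Using Δv = v_e ln(m₀/m_f): Δv = v_e · ln(11.431) = 2680.0 × 2.4363 ≈ 6529.4 m/s.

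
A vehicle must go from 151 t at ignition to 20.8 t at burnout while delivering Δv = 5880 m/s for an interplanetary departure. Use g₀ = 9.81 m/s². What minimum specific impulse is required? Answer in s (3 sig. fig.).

Isp ≈ 302 s

ln(m₀/m_f) = ln(151000/20800) = ln(7.26) = 1.9823.
v_e = Δv / ln(m₀/m_f) = 5880 / 1.9823 = 2966.2 m/s.
Isp = v_e / g₀ = 2966.2 / 9.81 = 302.4 s.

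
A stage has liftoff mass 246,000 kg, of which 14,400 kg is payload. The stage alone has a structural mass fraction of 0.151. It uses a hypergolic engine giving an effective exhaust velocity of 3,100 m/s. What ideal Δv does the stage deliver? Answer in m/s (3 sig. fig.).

Stage wet mass = m₀ − payload = 246,000 − 14,400 = 231,600 kg.
Stage dry mass = ε × stage wet mass = 0.151 × 231,600 = 34,971.6 kg.
Burnout mass m_f = stage dry + payload = 34,971.6 + 14,400 = 49,371.6 kg.
Δv = v_e · ln(246,000/49,371.6) = 3100.0 × ln(4.983) = 3100.0 × 1.6060 ≈ 4978 m/s.

Δv ≈ 4980 m/s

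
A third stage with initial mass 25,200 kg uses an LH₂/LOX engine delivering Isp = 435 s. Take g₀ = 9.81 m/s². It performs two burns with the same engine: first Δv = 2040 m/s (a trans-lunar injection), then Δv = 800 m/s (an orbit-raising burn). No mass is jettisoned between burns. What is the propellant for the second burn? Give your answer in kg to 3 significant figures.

propellant for the second burn ≈ 2670 kg

v_e = Isp · g₀ = 435 × 9.81 = 4267.4 m/s.
After the first burn: m = 25200 × exp(−2040/4267.4) = 25200 × 0.61999 = 15,623.7 kg.
After the second burn: m = 15,623.7 × exp(−800/4267.4) = 15,623.7 × 0.82905 = 12,952.8 kg.
Second-burn propellant = 15,623.7 − 12,952.8 = 2,670.9 kg.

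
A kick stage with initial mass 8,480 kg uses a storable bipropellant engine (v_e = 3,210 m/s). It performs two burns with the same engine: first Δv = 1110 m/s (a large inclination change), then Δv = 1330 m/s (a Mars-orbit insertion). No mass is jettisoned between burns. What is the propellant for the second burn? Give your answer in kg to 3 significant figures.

propellant for the second burn ≈ 2040 kg

After the first burn: m = 8480 × exp(−1110/3210.0) = 8480 × 0.70766 = 6,000.96 kg.
After the second burn: m = 6,000.96 × exp(−1330/3210.0) = 6,000.96 × 0.66078 = 3,965.31 kg.
Second-burn propellant = 6,000.96 − 3,965.31 = 2,035.65 kg.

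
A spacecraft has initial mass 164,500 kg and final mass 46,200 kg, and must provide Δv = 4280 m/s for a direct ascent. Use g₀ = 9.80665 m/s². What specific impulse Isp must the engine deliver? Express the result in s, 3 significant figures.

ln(m₀/m_f) = ln(164500/46200) = ln(3.561) = 1.2699.
From the ideal rocket equation, v_e = Δv / ln(m₀/m_f) = 4280 / 1.2699 = 3370.3 m/s.
Isp = v_e / g₀ = 3370.3 / 9.80665 = 343.7 s.

Isp ≈ 344 s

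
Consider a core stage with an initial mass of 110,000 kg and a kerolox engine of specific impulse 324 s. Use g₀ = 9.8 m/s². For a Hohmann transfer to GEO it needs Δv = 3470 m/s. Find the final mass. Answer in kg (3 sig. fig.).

v_e = Isp · g₀ = 324 × 9.8 = 3175.2 m/s.
By the Tsiolkovsky rocket equation, m₀/m_f = exp(Δv / v_e) = exp(3470 / 3175.2) = exp(1.0928) = 2.9827.
m_f = m₀ / 2.9827 = 110,000 / 2.9827 = 36,879.3 kg.

final mass ≈ 36900 kg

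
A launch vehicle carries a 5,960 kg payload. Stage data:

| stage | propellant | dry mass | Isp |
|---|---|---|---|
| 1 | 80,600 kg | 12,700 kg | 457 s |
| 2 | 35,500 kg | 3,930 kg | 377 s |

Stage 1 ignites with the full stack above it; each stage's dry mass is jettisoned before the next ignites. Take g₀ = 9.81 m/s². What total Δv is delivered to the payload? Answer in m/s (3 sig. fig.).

Δv ≈ 9540 m/s

Ignition mass of stage 1 = 80,600+12,700 + 35,500+3,930 + 5,960 = 138,690 kg.
Stage 1: m₀ = 138,690 kg, m_f = 138,690 − 80,600 = 58,090 kg; Δv = 457×9.81×ln(2.388) = 4483.2×0.8702 ≈ 3901 m/s.
Stage 2: m₀ = 45,390 kg, m_f = 45,390 − 35,500 = 9,890 kg; Δv = 377×9.81×ln(4.589) = 3698.4×1.5238 ≈ 5635 m/s.
Total Δv = 3901 + 5635 = 9536 m/s.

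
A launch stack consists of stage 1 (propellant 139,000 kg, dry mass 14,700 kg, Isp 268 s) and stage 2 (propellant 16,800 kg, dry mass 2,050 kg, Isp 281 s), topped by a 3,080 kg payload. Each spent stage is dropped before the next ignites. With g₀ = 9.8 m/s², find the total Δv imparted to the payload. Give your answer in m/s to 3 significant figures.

Δv ≈ 8120 m/s

Ignition mass of stage 1 = 139,000+14,700 + 16,800+2,050 + 3,080 = 175,630 kg.
Stage 1: m₀ = 175,630 kg, m_f = 175,630 − 139,000 = 36,630 kg; Δv = 268×9.8×ln(4.795) = 2626.4×1.5675 ≈ 4117 m/s.
Stage 2: m₀ = 21,930 kg, m_f = 21,930 − 16,800 = 5,130 kg; Δv = 281×9.8×ln(4.275) = 2753.8×1.4527 ≈ 4001 m/s.
Total Δv = 4117 + 4001 = 8118 m/s.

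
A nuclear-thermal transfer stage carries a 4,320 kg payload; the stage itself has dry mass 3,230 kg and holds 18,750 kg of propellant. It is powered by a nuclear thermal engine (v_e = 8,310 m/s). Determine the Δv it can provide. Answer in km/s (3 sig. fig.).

m₀ = payload + dry + propellant = 4,320 + 3,230 + 18,750 = 26,300 kg.
m_f = payload + dry = 4,320 + 3,230 = 7,550 kg.
From the ideal rocket equation, Δv = v_e · ln(m₀/m_f) = 8310.0 × ln(3.483) = 8310.0 × 1.2480 ≈ 10371.1 m/s.

Δv ≈ 10.4 km/s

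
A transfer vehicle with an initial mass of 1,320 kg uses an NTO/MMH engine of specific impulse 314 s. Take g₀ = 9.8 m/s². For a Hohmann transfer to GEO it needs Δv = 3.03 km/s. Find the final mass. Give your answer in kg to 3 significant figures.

final mass ≈ 493 kg

v_e = Isp · g₀ = 314 × 9.8 = 3077.2 m/s.
m₀/m_f = exp(Δv / v_e) = exp(3030 / 3077.2) = exp(0.9847) = 2.6769.
m_f = m₀ / 2.6769 = 1,320 / 2.6769 = 493.108 kg.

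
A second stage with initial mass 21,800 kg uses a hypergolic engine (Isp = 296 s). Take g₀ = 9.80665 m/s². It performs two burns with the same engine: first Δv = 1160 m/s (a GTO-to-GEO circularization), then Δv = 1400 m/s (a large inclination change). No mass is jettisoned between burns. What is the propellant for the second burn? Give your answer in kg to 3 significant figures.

v_e = Isp · g₀ = 296 × 9.80665 = 2902.8 m/s.
After the first burn: m = 21800 × exp(−1160/2902.8) = 21800 × 0.67058 = 14,618.6 kg.
After the second burn: m = 14,618.6 × exp(−1400/2902.8) = 14,618.6 × 0.61736 = 9,024.94 kg.
Second-burn propellant = 14,618.6 − 9,024.94 = 5,593.66 kg.

propellant for the second burn ≈ 5590 kg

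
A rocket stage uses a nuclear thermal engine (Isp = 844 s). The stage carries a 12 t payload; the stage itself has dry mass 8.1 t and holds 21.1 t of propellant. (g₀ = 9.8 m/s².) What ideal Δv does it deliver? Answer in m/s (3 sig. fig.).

v_e = Isp · g₀ = 844 × 9.8 = 8271.2 m/s.
m₀ = payload + dry + propellant = 12 + 8.1 + 21.1 = 41.2 t.
m_f = payload + dry = 12 + 8.1 = 20.1 t.
Δv = v_e · ln(m₀/m_f) = 8271.2 × ln(2.05) = 8271.2 × 0.7177 ≈ 5936.4 m/s.

Δv ≈ 5940 m/s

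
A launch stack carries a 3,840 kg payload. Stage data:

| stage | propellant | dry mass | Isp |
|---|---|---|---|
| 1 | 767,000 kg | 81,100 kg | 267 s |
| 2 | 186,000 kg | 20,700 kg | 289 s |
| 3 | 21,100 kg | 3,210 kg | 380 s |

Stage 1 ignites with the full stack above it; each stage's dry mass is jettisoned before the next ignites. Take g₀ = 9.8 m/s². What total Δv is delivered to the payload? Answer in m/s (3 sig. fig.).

Ignition mass of stage 1 = 767,000+81,100 + 186,000+20,700 + 21,100+3,210 + 3,840 = 1,082,950 kg.
Stage 1: m₀ = 1,082,950 kg, m_f = 1,082,950 − 767,000 = 315,950 kg; Δv = 267×9.8×ln(3.428) = 2616.6×1.2319 ≈ 3223 m/s.
Stage 2: m₀ = 234,850 kg, m_f = 234,850 − 186,000 = 48,850 kg; Δv = 289×9.8×ln(4.808) = 2832.2×1.5702 ≈ 4447 m/s.
Stage 3: m₀ = 28,150 kg, m_f = 28,150 − 21,100 = 7,050 kg; Δv = 380×9.8×ln(3.993) = 3724.0×1.3845 ≈ 5156 m/s.
Total Δv = 3223 + 4447 + 5156 = 12826 m/s.

Δv ≈ 12800 m/s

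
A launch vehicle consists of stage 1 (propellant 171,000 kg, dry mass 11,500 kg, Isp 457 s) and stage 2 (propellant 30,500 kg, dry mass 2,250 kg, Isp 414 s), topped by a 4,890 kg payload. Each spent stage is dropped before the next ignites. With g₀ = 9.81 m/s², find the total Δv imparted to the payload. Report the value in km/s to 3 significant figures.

Ignition mass of stage 1 = 171,000+11,500 + 30,500+2,250 + 4,890 = 220,140 kg.
Stage 1: m₀ = 220,140 kg, m_f = 220,140 − 171,000 = 49,140 kg; Δv = 457×9.81×ln(4.48) = 4483.2×1.4996 ≈ 6723 m/s.
Stage 2: m₀ = 37,640 kg, m_f = 37,640 − 30,500 = 7,140 kg; Δv = 414×9.81×ln(5.272) = 4061.3×1.6624 ≈ 6751 m/s.
Total Δv = 6723 + 6751 = 13474 m/s.

Δv ≈ 13.5 km/s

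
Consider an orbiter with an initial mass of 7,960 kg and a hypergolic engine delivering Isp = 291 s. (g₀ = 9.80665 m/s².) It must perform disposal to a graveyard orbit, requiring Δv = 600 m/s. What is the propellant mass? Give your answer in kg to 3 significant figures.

propellant mass ≈ 1510 kg

v_e = Isp · g₀ = 291 × 9.80665 = 2853.7 m/s.
m₀/m_f = exp(Δv / v_e) = exp(600 / 2853.7) = exp(0.2103) = 1.2340.
m_f = 7,960 / 1.2340 = 6,450.57 kg, so propellant = m₀ − m_f = 7,960 − 6,450.57 = 1,509.43 kg.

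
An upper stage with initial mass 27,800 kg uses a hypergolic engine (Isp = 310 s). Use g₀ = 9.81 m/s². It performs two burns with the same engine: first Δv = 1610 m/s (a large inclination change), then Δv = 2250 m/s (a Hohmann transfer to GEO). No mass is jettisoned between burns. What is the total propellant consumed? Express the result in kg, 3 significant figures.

total propellant consumed ≈ 20000 kg

v_e = Isp · g₀ = 310 × 9.81 = 3041.1 m/s.
After the first burn: m = 27800 × exp(−1610/3041.1) = 27800 × 0.58895 = 16,372.8 kg.
After the second burn: m = 16,372.8 × exp(−2250/3041.1) = 16,372.8 × 0.47718 = 7,812.77 kg.
Total propellant = m₀ − m_final = 27800 − 7,812.77 = 19,987.23 kg.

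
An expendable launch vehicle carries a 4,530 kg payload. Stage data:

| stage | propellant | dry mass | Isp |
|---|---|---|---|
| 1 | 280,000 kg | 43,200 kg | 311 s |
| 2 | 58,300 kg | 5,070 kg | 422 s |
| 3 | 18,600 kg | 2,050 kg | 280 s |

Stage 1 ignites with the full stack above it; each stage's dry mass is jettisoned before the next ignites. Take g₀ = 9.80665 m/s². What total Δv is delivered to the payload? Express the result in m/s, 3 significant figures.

Δv ≈ 11600 m/s

Ignition mass of stage 1 = 280,000+43,200 + 58,300+5,070 + 18,600+2,050 + 4,530 = 411,750 kg.
Stage 1: m₀ = 411,750 kg, m_f = 411,750 − 280,000 = 131,750 kg; Δv = 311×9.80665×ln(3.125) = 3049.9×1.1395 ≈ 3475 m/s.
Stage 2: m₀ = 88,550 kg, m_f = 88,550 − 58,300 = 30,250 kg; Δv = 422×9.80665×ln(2.927) = 4138.4×1.0741 ≈ 4445 m/s.
Stage 3: m₀ = 25,180 kg, m_f = 25,180 − 18,600 = 6,580 kg; Δv = 280×9.80665×ln(3.827) = 2745.9×1.3420 ≈ 3685 m/s.
Total Δv = 3475 + 4445 + 3685 = 11605 m/s.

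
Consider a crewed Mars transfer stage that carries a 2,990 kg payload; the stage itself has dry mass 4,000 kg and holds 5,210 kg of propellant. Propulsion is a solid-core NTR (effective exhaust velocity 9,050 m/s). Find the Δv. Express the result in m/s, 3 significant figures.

Δv ≈ 5040 m/s

m₀ = payload + dry + propellant = 2,990 + 4,000 + 5,210 = 12,200 kg.
m_f = payload + dry = 2,990 + 4,000 = 6,990 kg.
Δv = v_e · ln(m₀/m_f) = 9050.0 × ln(1.745) = 9050.0 × 0.5570 ≈ 5040.4 m/s.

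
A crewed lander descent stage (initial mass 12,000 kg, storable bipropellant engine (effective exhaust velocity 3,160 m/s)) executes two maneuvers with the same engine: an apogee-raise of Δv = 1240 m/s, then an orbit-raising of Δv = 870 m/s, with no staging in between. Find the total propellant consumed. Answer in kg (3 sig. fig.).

total propellant consumed ≈ 5850 kg

After the first burn: m = 12000 × exp(−1240/3160.0) = 12000 × 0.67543 = 8,105.16 kg.
After the second burn: m = 8,105.16 × exp(−870/3160.0) = 8,105.16 × 0.75933 = 6,154.49 kg.
Total propellant = m₀ − m_final = 12000 − 6,154.49 = 5,845.51 kg.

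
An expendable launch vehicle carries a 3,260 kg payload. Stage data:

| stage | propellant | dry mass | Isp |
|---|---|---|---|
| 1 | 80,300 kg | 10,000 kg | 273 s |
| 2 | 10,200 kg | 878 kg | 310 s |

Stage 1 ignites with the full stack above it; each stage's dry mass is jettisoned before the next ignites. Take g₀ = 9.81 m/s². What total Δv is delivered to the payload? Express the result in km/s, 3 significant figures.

Δv ≈ 7.69 km/s

Ignition mass of stage 1 = 80,300+10,000 + 10,200+878 + 3,260 = 104,638 kg.
Stage 1: m₀ = 104,638 kg, m_f = 104,638 − 80,300 = 24,338 kg; Δv = 273×9.81×ln(4.299) = 2678.1×1.4585 ≈ 3906 m/s.
Stage 2: m₀ = 14,338 kg, m_f = 14,338 − 10,200 = 4,138 kg; Δv = 310×9.81×ln(3.465) = 3041.1×1.2427 ≈ 3779 m/s.
Total Δv = 3906 + 3779 = 7685 m/s.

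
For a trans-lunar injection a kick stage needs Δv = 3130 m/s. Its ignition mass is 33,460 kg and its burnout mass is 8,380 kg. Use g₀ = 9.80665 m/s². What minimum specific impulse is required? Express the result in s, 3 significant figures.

Isp ≈ 231 s

ln(m₀/m_f) = ln(33460/8380) = ln(3.993) = 1.3845.
v_e = Δv / ln(m₀/m_f) = 3130 / 1.3845 = 2260.7 m/s.
Isp = v_e / g₀ = 2260.7 / 9.80665 = 230.5 s.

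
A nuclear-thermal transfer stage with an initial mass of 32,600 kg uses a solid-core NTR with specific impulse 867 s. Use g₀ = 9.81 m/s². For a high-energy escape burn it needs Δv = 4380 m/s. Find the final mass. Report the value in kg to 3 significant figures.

v_e = Isp · g₀ = 867 × 9.81 = 8505.3 m/s.
m₀/m_f = exp(Δv / v_e) = exp(4380 / 8505.3) = exp(0.5150) = 1.6736.
m_f = m₀ / 1.6736 = 32,600 / 1.6736 = 19,479 kg.

final mass ≈ 19500 kg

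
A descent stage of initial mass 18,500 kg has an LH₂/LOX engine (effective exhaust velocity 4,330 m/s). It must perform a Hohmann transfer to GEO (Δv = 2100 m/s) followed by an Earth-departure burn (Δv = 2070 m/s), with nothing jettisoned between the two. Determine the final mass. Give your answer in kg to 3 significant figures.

final mass ≈ 7060 kg

After the first burn: m = 18500 × exp(−2100/4330.0) = 18500 × 0.61570 = 11,390.5 kg.
After the second burn: m = 11,390.5 × exp(−2070/4330.0) = 11,390.5 × 0.61998 = 7,061.88 kg.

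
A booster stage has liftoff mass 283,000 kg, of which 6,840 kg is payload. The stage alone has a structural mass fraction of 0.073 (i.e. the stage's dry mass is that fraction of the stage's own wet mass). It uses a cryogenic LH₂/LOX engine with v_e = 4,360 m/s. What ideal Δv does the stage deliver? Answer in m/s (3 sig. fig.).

Stage wet mass = m₀ − payload = 283,000 − 6,840 = 276,160 kg.
Stage dry mass = ε × stage wet mass = 0.073 × 276,160 = 20,159.7 kg.
Burnout mass m_f = stage dry + payload = 20,159.7 + 6,840 = 26,999.7 kg.
Δv = v_e · ln(283,000/26,999.7) = 4360.0 × ln(10.48) = 4360.0 × 2.3496 ≈ 10244 m/s.

Δv ≈ 10200 m/s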